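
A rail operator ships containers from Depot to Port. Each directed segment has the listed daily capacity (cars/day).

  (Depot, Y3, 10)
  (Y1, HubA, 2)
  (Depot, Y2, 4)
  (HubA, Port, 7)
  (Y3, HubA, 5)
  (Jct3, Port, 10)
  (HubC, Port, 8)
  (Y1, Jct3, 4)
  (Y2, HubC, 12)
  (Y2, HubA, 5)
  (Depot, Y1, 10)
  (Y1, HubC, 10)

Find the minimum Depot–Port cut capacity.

19

Augment Depot→Y1→HubA→Port: bottleneck 2, flow now 2.
Augment Depot→Y1→HubC→Port: bottleneck 8, flow now 10.
Augment Depot→Y2→HubA→Port: bottleneck 4, flow now 14.
Augment Depot→Y3→HubA→Port: bottleneck 1, flow now 15.
Augment Depot→Y3→HubA→Y1→Jct3→Port: bottleneck 2, flow now 17. (uses reverse residual edge)
Augment Depot→Y3→HubA→Y2→HubC→Y1→Jct3→Port: bottleneck 2, flow now 19. (uses reverse residual edge)
No augmenting path remains; maximum flow = 19.
By max-flow min-cut, the minimum cut capacity equals the max flow.
In the residual graph, reachable from Depot: {Depot, Y3}.
Min-cut edges: Depot→Y1 (10), Depot→Y2 (4), Y3→HubA (5); capacity 10 + 4 + 5 = 19.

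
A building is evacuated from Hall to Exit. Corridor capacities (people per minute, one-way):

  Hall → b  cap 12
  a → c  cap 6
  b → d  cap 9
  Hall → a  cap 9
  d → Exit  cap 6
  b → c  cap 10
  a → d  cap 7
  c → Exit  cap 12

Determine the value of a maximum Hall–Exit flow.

18

Augment Hall→a→c→Exit: bottleneck 6, flow now 6.
Augment Hall→a→d→Exit: bottleneck 3, flow now 9.
Augment Hall→b→c→Exit: bottleneck 6, flow now 15.
Augment Hall→b→d→Exit: bottleneck 3, flow now 18.
No augmenting path remains; maximum flow = 18.
In the residual graph, reachable from Hall: {Hall, a, b, c, d}.
Min-cut edges: c→Exit (12), d→Exit (6); capacity 12 + 6 = 18.
This cut is saturated, so no flow can exceed 18.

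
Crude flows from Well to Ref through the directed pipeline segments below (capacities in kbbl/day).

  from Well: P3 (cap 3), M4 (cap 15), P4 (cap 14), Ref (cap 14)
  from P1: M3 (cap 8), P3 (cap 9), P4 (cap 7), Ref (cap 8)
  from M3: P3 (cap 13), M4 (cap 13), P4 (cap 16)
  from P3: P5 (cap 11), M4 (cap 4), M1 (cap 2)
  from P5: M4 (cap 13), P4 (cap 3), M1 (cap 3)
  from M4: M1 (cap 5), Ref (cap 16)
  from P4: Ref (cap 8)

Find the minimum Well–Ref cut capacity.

38

Augment Well→Ref: bottleneck 14, flow now 14.
Augment Well→M4→Ref: bottleneck 15, flow now 29.
Augment Well→P4→Ref: bottleneck 8, flow now 37.
Augment Well→P3→M4→Ref: bottleneck 1, flow now 38.
No augmenting path remains; maximum flow = 38.
By max-flow min-cut, the minimum cut capacity equals the max flow.
In the residual graph, reachable from Well: {Well, P3, P5, M4, P4, M1}.
Min-cut edges: Well→Ref (14), M4→Ref (16), P4→Ref (8); capacity 14 + 16 + 8 = 38.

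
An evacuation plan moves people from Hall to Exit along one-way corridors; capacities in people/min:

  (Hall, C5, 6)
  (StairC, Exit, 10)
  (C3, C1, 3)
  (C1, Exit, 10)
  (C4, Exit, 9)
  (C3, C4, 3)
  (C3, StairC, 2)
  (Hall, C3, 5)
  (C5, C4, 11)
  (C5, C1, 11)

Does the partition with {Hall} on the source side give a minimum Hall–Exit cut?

Given cut capacity: 6 + 5 = 11.
Augment Hall→C5→C4→Exit: bottleneck 6, flow now 6.
Augment Hall→C3→C4→Exit: bottleneck 3, flow now 9.
Augment Hall→C3→C1→Exit: bottleneck 2, flow now 11.
No augmenting path remains; maximum flow = 11.
Cut capacity 11 equals the max flow, so it is a minimum cut.

Yes — it is a minimum cut (capacity 11).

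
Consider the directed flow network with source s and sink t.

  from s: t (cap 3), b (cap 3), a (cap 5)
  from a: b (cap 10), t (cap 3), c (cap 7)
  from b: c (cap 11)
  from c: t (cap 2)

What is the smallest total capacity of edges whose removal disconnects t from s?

Augment s→t: bottleneck 3, flow now 3.
Augment s→a→t: bottleneck 3, flow now 6.
Augment s→a→c→t: bottleneck 2, flow now 8.
No augmenting path remains; maximum flow = 8.
By max-flow min-cut, the minimum cut capacity equals the max flow.
In the residual graph, reachable from s: {s, a, b, c}.
Min-cut edges: s→t (3), a→t (3), c→t (2); capacity 3 + 3 + 2 = 8.

8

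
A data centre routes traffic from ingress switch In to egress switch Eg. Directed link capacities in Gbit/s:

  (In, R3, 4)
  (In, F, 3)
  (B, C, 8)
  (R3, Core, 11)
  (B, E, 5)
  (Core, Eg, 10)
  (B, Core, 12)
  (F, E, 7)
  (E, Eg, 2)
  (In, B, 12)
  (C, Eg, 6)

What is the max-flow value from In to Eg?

Augment In→R3→Core→Eg: bottleneck 4, flow now 4.
Augment In→B→C→Eg: bottleneck 6, flow now 10.
Augment In→B→E→Eg: bottleneck 2, flow now 12.
Augment In→B→Core→Eg: bottleneck 4, flow now 16.
Augment In→F→E→B→Core→Eg: bottleneck 2, flow now 18. (uses reverse residual edge)
No augmenting path remains; maximum flow = 18.
In the residual graph, reachable from In: {In, F, E}.
Min-cut edges: In→R3 (4), In→B (12), E→Eg (2); capacity 4 + 12 + 2 = 18.
This cut is saturated, so no flow can exceed 18.

18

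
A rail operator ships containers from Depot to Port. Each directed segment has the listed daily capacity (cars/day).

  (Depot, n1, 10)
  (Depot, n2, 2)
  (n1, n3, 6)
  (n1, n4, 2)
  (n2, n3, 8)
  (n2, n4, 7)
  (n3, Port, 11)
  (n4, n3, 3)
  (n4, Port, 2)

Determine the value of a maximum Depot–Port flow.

10

Augment Depot→n1→n3→Port: bottleneck 6, flow now 6.
Augment Depot→n1→n4→Port: bottleneck 2, flow now 8.
Augment Depot→n2→n3→Port: bottleneck 2, flow now 10.
No augmenting path remains; maximum flow = 10.
In the residual graph, reachable from Depot: {Depot, n1}.
Min-cut edges: Depot→n2 (2), n1→n3 (6), n1→n4 (2); capacity 2 + 6 + 2 = 10.
This cut is saturated, so no flow can exceed 10.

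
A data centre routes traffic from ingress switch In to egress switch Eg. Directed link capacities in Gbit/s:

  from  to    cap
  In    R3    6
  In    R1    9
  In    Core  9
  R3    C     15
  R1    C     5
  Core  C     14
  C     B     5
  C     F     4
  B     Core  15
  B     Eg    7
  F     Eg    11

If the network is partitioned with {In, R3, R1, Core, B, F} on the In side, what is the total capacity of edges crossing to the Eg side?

52

Edges leaving {In, R3, R1, Core, B, F}: R3→C (15), R1→C (5), Core→C (14), B→Eg (7), F→Eg (11).
Cut capacity = 15 + 5 + 14 + 7 + 11 = 52.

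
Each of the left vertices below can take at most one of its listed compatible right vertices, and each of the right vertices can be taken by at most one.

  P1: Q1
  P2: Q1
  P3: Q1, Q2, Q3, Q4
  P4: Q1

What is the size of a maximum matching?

2

Unit-capacity flow: source→left, listed edges, right→sink; max matching = max flow.
Augmenting path P1→Q1 (+1); matched 1.
Augmenting path P3→Q2 (+1); matched 2.
No augmenting path remains; maximum matching = 2.
König certificate: {P3, Q1} is a vertex cover of size 2 (every listed pair touches it), so no matching can be larger.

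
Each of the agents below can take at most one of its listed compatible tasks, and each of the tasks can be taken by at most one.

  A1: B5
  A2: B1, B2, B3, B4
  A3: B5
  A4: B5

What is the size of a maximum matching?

2

Unit-capacity flow: source→left, listed edges, right→sink; max matching = max flow.
Augmenting path A1→B5 (+1); matched 1.
Augmenting path A2→B1 (+1); matched 2.
No augmenting path remains; maximum matching = 2.
König certificate: {A2, B5} is a vertex cover of size 2 (every listed pair touches it), so no matching can be larger.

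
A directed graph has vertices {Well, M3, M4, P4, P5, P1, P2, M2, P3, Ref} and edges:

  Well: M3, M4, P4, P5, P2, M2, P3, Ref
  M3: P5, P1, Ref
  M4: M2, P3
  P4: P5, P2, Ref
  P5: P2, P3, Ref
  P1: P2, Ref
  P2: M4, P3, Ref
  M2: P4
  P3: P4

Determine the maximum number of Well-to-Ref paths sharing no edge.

Assign every edge capacity 1; by Menger, the answer equals the max flow.
Path Well→Ref (+1); total 1.
Path Well→M3→Ref (+1); total 2.
Path Well→P4→Ref (+1); total 3.
Path Well→P5→Ref (+1); total 4.
Path Well→P2→Ref (+1); total 5.
No residual Well→Ref path; max flow = 5.
Certifying cut of size 5: {P2→Ref, P4→Ref, P5→Ref, Well→M3, Well→Ref}.

5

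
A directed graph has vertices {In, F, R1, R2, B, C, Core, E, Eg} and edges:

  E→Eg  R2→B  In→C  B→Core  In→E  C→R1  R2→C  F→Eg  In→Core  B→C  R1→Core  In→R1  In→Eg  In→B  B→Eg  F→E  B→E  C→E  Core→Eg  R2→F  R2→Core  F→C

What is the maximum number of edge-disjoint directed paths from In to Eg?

Assign every edge capacity 1; by Menger, the answer equals the max flow.
Path In→Eg (+1); total 1.
Path In→B→Eg (+1); total 2.
Path In→Core→Eg (+1); total 3.
Path In→E→Eg (+1); total 4.
No residual In→Eg path; max flow = 4.
Certifying cut of size 4: {Core→Eg, E→Eg, In→B, In→Eg}.

4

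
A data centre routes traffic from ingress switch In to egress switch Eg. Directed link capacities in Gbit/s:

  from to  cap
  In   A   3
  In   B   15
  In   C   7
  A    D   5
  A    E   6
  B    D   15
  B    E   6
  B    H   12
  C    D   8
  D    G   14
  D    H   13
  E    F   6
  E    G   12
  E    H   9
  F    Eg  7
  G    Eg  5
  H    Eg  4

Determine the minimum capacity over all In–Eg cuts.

15

Augment In→B→H→Eg: bottleneck 4, flow now 4.
Augment In→A→D→G→Eg: bottleneck 3, flow now 7.
Augment In→B→D→G→Eg: bottleneck 2, flow now 9.
Augment In→B→E→F→Eg: bottleneck 6, flow now 15.
No augmenting path remains; maximum flow = 15.
By max-flow min-cut, the minimum cut capacity equals the max flow.
In the residual graph, reachable from In: {In, A, B, C, D, E, G, H}.
Min-cut edges: E→F (6), G→Eg (5), H→Eg (4); capacity 6 + 5 + 4 = 15.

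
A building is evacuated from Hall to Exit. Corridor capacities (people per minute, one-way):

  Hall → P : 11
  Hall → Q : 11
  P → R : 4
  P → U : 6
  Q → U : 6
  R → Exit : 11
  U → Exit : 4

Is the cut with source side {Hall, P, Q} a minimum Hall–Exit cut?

Given cut capacity: 4 + 6 + 6 = 16.
Augment Hall→P→R→Exit: bottleneck 4, flow now 4.
Augment Hall→P→U→Exit: bottleneck 4, flow now 8.
No augmenting path remains; maximum flow = 8.
In the residual graph, reachable from Hall: {Hall, P, Q, U}.
Min-cut edges: P→R (4), U→Exit (4); capacity 4 + 4 = 8.
Cut capacity 16 exceeds the max flow 8, so it is not minimum.

No — its capacity is 16, but the minimum cut has capacity 8.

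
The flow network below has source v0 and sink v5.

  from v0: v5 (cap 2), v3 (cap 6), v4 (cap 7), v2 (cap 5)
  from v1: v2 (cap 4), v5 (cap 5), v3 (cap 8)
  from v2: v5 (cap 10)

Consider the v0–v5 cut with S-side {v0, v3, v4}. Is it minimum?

Yes — it is a minimum cut (capacity 7).

Given cut capacity: 5 + 2 = 7.
Augment v0→v5: bottleneck 2, flow now 2.
Augment v0→v2→v5: bottleneck 5, flow now 7.
No augmenting path remains; maximum flow = 7.
Cut capacity 7 equals the max flow, so it is a minimum cut.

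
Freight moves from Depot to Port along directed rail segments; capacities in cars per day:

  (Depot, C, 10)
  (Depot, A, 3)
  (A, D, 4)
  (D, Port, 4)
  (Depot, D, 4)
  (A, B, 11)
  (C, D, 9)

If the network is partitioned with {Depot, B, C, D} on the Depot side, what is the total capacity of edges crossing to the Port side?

Edges leaving {Depot, B, C, D}: Depot→A (3), D→Port (4).
Cut capacity = 3 + 4 = 7.

7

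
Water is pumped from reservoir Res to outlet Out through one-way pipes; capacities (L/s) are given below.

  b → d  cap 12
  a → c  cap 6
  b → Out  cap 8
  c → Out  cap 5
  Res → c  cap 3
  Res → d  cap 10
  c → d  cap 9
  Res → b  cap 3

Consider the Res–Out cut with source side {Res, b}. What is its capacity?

Edges leaving {Res, b}: Res→c (3), Res→d (10), b→d (12), b→Out (8).
Cut capacity = 3 + 10 + 12 + 8 = 33.

33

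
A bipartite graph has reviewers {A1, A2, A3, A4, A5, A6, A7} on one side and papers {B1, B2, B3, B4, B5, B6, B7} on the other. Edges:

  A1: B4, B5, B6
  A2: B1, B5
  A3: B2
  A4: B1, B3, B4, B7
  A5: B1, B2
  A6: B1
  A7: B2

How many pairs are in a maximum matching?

5

Unit-capacity flow: source→left, listed edges, right→sink; max matching = max flow.
Augmenting path A1→B4 (+1); matched 1.
Augmenting path A2→B1 (+1); matched 2.
Augmenting path A3→B2 (+1); matched 3.
Augmenting path A4→B3 (+1); matched 4.
Augmenting path A5→B1→A2→B5 (+1); matched 5.
No augmenting path remains; maximum matching = 5.
König certificate: {A1, A2, A4, B1, B2} is a vertex cover of size 5 (every listed pair touches it), so no matching can be larger.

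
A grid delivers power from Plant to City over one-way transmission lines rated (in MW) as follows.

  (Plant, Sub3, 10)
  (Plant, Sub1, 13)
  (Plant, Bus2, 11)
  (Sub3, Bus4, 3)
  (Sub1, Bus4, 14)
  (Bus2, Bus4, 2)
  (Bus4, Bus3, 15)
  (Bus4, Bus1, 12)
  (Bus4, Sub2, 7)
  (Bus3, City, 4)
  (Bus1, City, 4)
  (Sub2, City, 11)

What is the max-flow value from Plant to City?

Augment Plant→Sub3→Bus4→Bus3→City: bottleneck 3, flow now 3.
Augment Plant→Sub1→Bus4→Bus3→City: bottleneck 1, flow now 4.
Augment Plant→Sub1→Bus4→Bus1→City: bottleneck 4, flow now 8.
Augment Plant→Sub1→Bus4→Sub2→City: bottleneck 7, flow now 15.
No augmenting path remains; maximum flow = 15.
In the residual graph, reachable from Plant: {Plant, Sub3, Sub1, Bus2, Bus4, Bus3, Bus1}.
Min-cut edges: Bus4→Sub2 (7), Bus3→City (4), Bus1→City (4); capacity 7 + 4 + 4 = 15.
This cut is saturated, so no flow can exceed 15.

15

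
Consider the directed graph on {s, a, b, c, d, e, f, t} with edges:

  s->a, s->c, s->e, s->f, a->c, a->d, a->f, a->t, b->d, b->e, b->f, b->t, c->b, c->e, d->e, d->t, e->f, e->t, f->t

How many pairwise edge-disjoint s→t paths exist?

Assign every edge capacity 1; by Menger, the answer equals the max flow.
Path s→a→t (+1); total 1.
Path s→e→t (+1); total 2.
Path s→f→t (+1); total 3.
Path s→c→b→t (+1); total 4.
No residual s→t path; max flow = 4.
Certifying cut of size 4: {s→a, s→c, s→e, s→f}.

4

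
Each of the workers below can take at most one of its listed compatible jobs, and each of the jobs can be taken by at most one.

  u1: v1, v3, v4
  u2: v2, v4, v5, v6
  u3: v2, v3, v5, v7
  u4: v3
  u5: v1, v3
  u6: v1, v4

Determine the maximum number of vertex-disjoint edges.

Unit-capacity flow: source→left, listed edges, right→sink; max matching = max flow.
Augmenting path u1→v1 (+1); matched 1.
Augmenting path u2→v2 (+1); matched 2.
Augmenting path u3→v3 (+1); matched 3.
Augmenting path u6→v4 (+1); matched 4.
Augmenting path u4→v3→u3→v5 (+1); matched 5.
No augmenting path remains; maximum matching = 5.
König certificate: {u2, u3, v1, v3, v4} is a vertex cover of size 5 (every listed pair touches it), so no matching can be larger.

5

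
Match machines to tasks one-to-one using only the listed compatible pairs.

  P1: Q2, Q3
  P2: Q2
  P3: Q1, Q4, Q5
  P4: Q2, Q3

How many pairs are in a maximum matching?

Unit-capacity flow: source→left, listed edges, right→sink; max matching = max flow.
Augmenting path P1→Q2 (+1); matched 1.
Augmenting path P3→Q1 (+1); matched 2.
Augmenting path P4→Q3 (+1); matched 3.
No augmenting path remains; maximum matching = 3.
König certificate: {P3, Q2, Q3} is a vertex cover of size 3 (every listed pair touches it), so no matching can be larger.

3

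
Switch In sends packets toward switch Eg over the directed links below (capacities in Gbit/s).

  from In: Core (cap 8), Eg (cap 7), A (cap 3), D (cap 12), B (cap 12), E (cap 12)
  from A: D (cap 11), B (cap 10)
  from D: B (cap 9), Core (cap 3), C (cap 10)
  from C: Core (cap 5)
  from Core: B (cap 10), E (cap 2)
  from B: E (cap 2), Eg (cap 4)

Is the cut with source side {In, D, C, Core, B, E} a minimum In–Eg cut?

Given cut capacity: 3 + 7 + 4 = 14.
Augment In→Eg: bottleneck 7, flow now 7.
Augment In→B→Eg: bottleneck 4, flow now 11.
No augmenting path remains; maximum flow = 11.
In the residual graph, reachable from In: {In, A, D, C, Core, B, E}.
Min-cut edges: In→Eg (7), B→Eg (4); capacity 7 + 4 = 11.
Cut capacity 14 exceeds the max flow 11, so it is not minimum.

No — its capacity is 14, but the minimum cut has capacity 11.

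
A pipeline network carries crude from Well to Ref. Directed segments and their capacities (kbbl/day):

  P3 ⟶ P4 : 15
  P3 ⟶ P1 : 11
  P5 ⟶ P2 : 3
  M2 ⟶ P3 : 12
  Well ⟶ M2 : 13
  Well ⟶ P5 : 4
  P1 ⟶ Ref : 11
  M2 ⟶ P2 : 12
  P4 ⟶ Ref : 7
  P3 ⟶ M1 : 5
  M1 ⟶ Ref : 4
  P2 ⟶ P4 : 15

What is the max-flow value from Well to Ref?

Augment Well→M2→P2→P4→Ref: bottleneck 7, flow now 7.
Augment Well→M2→P3→M1→Ref: bottleneck 4, flow now 11.
Augment Well→M2→P3→P1→Ref: bottleneck 2, flow now 13.
Augment Well→P5→P2→M2→P3→P1→Ref: bottleneck 3, flow now 16. (uses reverse residual edge)
No augmenting path remains; maximum flow = 16.
In the residual graph, reachable from Well: {Well, P5}.
Min-cut edges: Well→M2 (13), P5→P2 (3); capacity 13 + 3 = 16.
This cut is saturated, so no flow can exceed 16.

16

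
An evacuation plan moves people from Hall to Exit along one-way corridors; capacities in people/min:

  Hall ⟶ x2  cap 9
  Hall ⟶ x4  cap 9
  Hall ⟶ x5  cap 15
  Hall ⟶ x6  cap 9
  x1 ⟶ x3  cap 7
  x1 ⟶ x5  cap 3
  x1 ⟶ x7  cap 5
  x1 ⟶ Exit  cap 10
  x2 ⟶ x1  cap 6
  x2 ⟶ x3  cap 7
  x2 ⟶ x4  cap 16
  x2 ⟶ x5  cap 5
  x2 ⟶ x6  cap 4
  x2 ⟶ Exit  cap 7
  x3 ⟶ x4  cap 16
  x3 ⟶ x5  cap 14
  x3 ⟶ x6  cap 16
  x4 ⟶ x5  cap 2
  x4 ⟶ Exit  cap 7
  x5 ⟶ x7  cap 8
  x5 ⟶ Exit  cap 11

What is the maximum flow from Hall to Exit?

27

Augment Hall→x2→Exit: bottleneck 7, flow now 7.
Augment Hall→x4→Exit: bottleneck 7, flow now 14.
Augment Hall→x5→Exit: bottleneck 11, flow now 25.
Augment Hall→x2→x1→Exit: bottleneck 2, flow now 27.
No augmenting path remains; maximum flow = 27.
In the residual graph, reachable from Hall: {Hall, x4, x5, x6, x7}.
Min-cut edges: Hall→x2 (9), x4→Exit (7), x5→Exit (11); capacity 9 + 7 + 11 = 27.
This cut is saturated, so no flow can exceed 27.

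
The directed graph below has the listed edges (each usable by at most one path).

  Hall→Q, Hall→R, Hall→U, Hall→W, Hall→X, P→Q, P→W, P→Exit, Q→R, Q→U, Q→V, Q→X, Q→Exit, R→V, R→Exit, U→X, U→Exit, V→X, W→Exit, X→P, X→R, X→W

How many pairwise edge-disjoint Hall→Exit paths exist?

Assign every edge capacity 1; by Menger, the answer equals the max flow.
Path Hall→Q→Exit (+1); total 1.
Path Hall→R→Exit (+1); total 2.
Path Hall→U→Exit (+1); total 3.
Path Hall→W→Exit (+1); total 4.
Path Hall→X→P→Exit (+1); total 5.
No residual Hall→Exit path; max flow = 5.
Certifying cut of size 5: {Hall→Q, Hall→R, Hall→U, Hall→W, Hall→X}.

5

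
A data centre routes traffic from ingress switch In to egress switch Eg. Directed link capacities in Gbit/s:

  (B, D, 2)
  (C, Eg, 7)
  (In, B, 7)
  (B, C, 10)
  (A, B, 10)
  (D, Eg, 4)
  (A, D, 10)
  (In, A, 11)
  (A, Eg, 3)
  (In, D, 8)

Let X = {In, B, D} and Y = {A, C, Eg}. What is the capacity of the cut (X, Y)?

Edges leaving {In, B, D}: In→A (11), B→C (10), D→Eg (4).
Cut capacity = 11 + 10 + 4 = 25.

25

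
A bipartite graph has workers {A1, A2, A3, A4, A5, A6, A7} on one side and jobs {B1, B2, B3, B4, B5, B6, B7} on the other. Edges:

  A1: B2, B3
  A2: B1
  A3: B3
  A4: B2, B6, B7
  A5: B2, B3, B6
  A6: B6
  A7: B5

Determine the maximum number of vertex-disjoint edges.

6

Unit-capacity flow: source→left, listed edges, right→sink; max matching = max flow.
Augmenting path A1→B2 (+1); matched 1.
Augmenting path A2→B1 (+1); matched 2.
Augmenting path A3→B3 (+1); matched 3.
Augmenting path A4→B6 (+1); matched 4.
Augmenting path A7→B5 (+1); matched 5.
Augmenting path A5→B6→A4→B7 (+1); matched 6.
No augmenting path remains; maximum matching = 6.
König certificate: {A2, A4, A7, B2, B3, B6} is a vertex cover of size 6 (every listed pair touches it), so no matching can be larger.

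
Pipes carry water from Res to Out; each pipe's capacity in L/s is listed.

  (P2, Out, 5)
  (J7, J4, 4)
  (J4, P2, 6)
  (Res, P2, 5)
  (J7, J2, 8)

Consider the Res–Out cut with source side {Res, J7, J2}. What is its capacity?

Edges leaving {Res, J7, J2}: Res→P2 (5), J7→J4 (4).
Cut capacity = 5 + 4 = 9.

9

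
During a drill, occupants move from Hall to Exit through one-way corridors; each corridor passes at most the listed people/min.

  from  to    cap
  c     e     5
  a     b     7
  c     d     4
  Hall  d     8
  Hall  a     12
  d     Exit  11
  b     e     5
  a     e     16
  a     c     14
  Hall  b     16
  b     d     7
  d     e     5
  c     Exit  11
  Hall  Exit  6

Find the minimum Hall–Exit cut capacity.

28

Augment Hall→Exit: bottleneck 6, flow now 6.
Augment Hall→d→Exit: bottleneck 8, flow now 14.
Augment Hall→a→c→Exit: bottleneck 11, flow now 25.
Augment Hall→b→d→Exit: bottleneck 3, flow now 28.
No augmenting path remains; maximum flow = 28.
By max-flow min-cut, the minimum cut capacity equals the max flow.
In the residual graph, reachable from Hall: {Hall, a, b, c, d, e}.
Min-cut edges: Hall→Exit (6), c→Exit (11), d→Exit (11); capacity 6 + 11 + 11 = 28.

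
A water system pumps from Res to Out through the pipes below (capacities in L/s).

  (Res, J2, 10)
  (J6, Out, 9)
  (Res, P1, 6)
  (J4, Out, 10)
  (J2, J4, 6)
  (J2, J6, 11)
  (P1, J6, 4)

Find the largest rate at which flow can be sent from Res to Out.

Augment Res→J2→J6→Out: bottleneck 9, flow now 9.
Augment Res→J2→J4→Out: bottleneck 1, flow now 10.
Augment Res→P1→J6→J2→J4→Out: bottleneck 4, flow now 14. (uses reverse residual edge)
No augmenting path remains; maximum flow = 14.
In the residual graph, reachable from Res: {Res, P1}.
Min-cut edges: Res→J2 (10), P1→J6 (4); capacity 10 + 4 = 14.
This cut is saturated, so no flow can exceed 14.

14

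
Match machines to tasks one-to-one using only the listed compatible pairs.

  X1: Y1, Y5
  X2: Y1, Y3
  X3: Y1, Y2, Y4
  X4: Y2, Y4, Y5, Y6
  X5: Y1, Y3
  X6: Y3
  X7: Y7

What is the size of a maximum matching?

Unit-capacity flow: source→left, listed edges, right→sink; max matching = max flow.
Augmenting path X1→Y1 (+1); matched 1.
Augmenting path X2→Y3 (+1); matched 2.
Augmenting path X3→Y2 (+1); matched 3.
Augmenting path X4→Y4 (+1); matched 4.
Augmenting path X7→Y7 (+1); matched 5.
Augmenting path X5→Y1→X1→Y5 (+1); matched 6.
No augmenting path remains; maximum matching = 6.
König certificate: {X1, X3, X4, X7, Y1, Y3} is a vertex cover of size 6 (every listed pair touches it), so no matching can be larger.

6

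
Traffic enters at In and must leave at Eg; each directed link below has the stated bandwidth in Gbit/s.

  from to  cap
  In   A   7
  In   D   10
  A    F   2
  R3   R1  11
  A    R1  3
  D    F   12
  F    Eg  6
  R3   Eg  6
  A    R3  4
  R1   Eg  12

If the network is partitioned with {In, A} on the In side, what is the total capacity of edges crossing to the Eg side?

Edges leaving {In, A}: In→D (10), A→R1 (3), A→R3 (4), A→F (2).
Cut capacity = 10 + 3 + 4 + 2 = 19.

19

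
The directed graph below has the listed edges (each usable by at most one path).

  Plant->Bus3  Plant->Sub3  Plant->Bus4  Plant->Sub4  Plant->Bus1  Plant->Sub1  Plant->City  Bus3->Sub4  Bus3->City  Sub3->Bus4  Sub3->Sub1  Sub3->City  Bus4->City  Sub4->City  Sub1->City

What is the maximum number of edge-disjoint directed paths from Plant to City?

6

Assign every edge capacity 1; by Menger, the answer equals the max flow.
Path Plant→City (+1); total 1.
Path Plant→Bus3→City (+1); total 2.
Path Plant→Sub3→City (+1); total 3.
Path Plant→Bus4→City (+1); total 4.
Path Plant→Sub4→City (+1); total 5.
Path Plant→Sub1→City (+1); total 6.
No residual Plant→City path; max flow = 6.
Certifying cut of size 6: {Plant→Bus3, Plant→Bus4, Plant→City, Plant→Sub1, Plant→Sub3, Plant→Sub4}.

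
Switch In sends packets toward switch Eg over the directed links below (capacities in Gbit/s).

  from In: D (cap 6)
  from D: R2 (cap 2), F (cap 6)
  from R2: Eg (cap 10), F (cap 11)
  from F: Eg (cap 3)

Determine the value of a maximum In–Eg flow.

Augment In→D→R2→Eg: bottleneck 2, flow now 2.
Augment In→D→F→Eg: bottleneck 3, flow now 5.
No augmenting path remains; maximum flow = 5.
In the residual graph, reachable from In: {In, D, F}.
Min-cut edges: D→R2 (2), F→Eg (3); capacity 2 + 3 = 5.
This cut is saturated, so no flow can exceed 5.

5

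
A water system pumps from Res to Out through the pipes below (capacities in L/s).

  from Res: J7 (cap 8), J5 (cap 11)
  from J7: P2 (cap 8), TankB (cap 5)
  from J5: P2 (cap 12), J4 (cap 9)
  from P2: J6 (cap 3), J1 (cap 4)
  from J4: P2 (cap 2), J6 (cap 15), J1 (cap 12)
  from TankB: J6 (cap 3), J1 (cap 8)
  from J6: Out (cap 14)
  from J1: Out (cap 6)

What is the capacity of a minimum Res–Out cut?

19

Augment Res→J7→P2→J6→Out: bottleneck 3, flow now 3.
Augment Res→J7→P2→J1→Out: bottleneck 4, flow now 7.
Augment Res→J7→TankB→J6→Out: bottleneck 1, flow now 8.
Augment Res→J5→J4→J6→Out: bottleneck 9, flow now 17.
Augment Res→J5→P2→J7→TankB→J6→Out: bottleneck 1, flow now 18. (uses reverse residual edge)
Augment Res→J5→P2→J7→TankB→J1→Out: bottleneck 1, flow now 19. (uses reverse residual edge)
No augmenting path remains; maximum flow = 19.
By max-flow min-cut, the minimum cut capacity equals the max flow.
In the residual graph, reachable from Res: {Res}.
Min-cut edges: Res→J7 (8), Res→J5 (11); capacity 8 + 11 = 19.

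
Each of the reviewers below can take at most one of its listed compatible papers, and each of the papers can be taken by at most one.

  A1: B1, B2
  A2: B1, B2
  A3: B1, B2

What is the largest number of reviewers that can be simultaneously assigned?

Unit-capacity flow: source→left, listed edges, right→sink; max matching = max flow.
Augmenting path A1→B1 (+1); matched 1.
Augmenting path A2→B2 (+1); matched 2.
No augmenting path remains; maximum matching = 2.
König certificate: {B1, B2} is a vertex cover of size 2 (every listed pair touches it), so no matching can be larger.

2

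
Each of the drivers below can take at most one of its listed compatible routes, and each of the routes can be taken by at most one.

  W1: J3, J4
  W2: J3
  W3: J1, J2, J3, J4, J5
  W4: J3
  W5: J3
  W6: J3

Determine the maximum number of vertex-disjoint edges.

Unit-capacity flow: source→left, listed edges, right→sink; max matching = max flow.
Augmenting path W1→J3 (+1); matched 1.
Augmenting path W3→J1 (+1); matched 2.
Augmenting path W2→J3→W1→J4 (+1); matched 3.
No augmenting path remains; maximum matching = 3.
König certificate: {W1, W3, J3} is a vertex cover of size 3 (every listed pair touches it), so no matching can be larger.

3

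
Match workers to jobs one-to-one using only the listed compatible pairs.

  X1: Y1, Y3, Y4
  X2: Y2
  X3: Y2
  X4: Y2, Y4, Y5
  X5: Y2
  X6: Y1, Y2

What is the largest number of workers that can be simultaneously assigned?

4

Unit-capacity flow: source→left, listed edges, right→sink; max matching = max flow.
Augmenting path X1→Y1 (+1); matched 1.
Augmenting path X2→Y2 (+1); matched 2.
Augmenting path X4→Y4 (+1); matched 3.
Augmenting path X6→Y1→X1→Y3 (+1); matched 4.
No augmenting path remains; maximum matching = 4.
König certificate: {X1, X4, X6, Y2} is a vertex cover of size 4 (every listed pair touches it), so no matching can be larger.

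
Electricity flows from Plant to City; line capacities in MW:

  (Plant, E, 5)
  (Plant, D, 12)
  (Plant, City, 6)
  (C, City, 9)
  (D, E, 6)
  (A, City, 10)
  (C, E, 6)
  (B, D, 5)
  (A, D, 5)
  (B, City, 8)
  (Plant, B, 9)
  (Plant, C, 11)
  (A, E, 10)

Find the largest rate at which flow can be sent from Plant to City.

Augment Plant→City: bottleneck 6, flow now 6.
Augment Plant→B→City: bottleneck 8, flow now 14.
Augment Plant→C→City: bottleneck 9, flow now 23.
No augmenting path remains; maximum flow = 23.
In the residual graph, reachable from Plant: {Plant, B, C, D, E}.
Min-cut edges: Plant→City (6), B→City (8), C→City (9); capacity 6 + 8 + 9 = 23.
This cut is saturated, so no flow can exceed 23.

23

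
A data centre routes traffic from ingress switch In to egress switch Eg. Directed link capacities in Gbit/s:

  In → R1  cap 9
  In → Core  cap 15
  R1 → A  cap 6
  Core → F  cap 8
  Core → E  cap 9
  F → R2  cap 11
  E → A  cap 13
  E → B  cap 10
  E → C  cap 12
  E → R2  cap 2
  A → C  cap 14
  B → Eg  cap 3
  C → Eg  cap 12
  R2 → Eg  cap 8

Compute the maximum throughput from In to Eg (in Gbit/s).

21

Augment In→R1→A→C→Eg: bottleneck 6, flow now 6.
Augment In→Core→F→R2→Eg: bottleneck 8, flow now 14.
Augment In→Core→E→B→Eg: bottleneck 3, flow now 17.
Augment In→Core→E→C→Eg: bottleneck 4, flow now 21.
No augmenting path remains; maximum flow = 21.
In the residual graph, reachable from In: {In, R1}.
Min-cut edges: In→Core (15), R1→A (6); capacity 15 + 6 = 21.
This cut is saturated, so no flow can exceed 21.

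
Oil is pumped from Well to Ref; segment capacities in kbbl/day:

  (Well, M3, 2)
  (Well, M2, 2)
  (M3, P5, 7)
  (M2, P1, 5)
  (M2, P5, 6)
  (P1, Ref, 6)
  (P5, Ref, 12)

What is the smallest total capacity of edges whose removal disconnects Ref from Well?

Augment Well→M3→P5→Ref: bottleneck 2, flow now 2.
Augment Well→M2→P1→Ref: bottleneck 2, flow now 4.
No augmenting path remains; maximum flow = 4.
By max-flow min-cut, the minimum cut capacity equals the max flow.
In the residual graph, reachable from Well: {Well}.
Min-cut edges: Well→M3 (2), Well→M2 (2); capacity 2 + 2 = 4.

4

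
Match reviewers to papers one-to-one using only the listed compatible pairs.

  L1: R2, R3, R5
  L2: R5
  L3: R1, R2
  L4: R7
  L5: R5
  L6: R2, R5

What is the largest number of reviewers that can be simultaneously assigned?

Unit-capacity flow: source→left, listed edges, right→sink; max matching = max flow.
Augmenting path L1→R2 (+1); matched 1.
Augmenting path L2→R5 (+1); matched 2.
Augmenting path L3→R1 (+1); matched 3.
Augmenting path L4→R7 (+1); matched 4.
Augmenting path L6→R2→L1→R3 (+1); matched 5.
No augmenting path remains; maximum matching = 5.
König certificate: {L1, L3, L4, L6, R5} is a vertex cover of size 5 (every listed pair touches it), so no matching can be larger.

5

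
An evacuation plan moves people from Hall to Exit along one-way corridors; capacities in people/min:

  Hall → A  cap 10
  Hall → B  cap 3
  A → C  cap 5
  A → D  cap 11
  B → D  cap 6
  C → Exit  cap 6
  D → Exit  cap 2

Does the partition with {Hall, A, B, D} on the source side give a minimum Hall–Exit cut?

Yes — it is a minimum cut (capacity 7).

Given cut capacity: 5 + 2 = 7.
Augment Hall→A→C→Exit: bottleneck 5, flow now 5.
Augment Hall→A→D→Exit: bottleneck 2, flow now 7.
No augmenting path remains; maximum flow = 7.
Cut capacity 7 equals the max flow, so it is a minimum cut.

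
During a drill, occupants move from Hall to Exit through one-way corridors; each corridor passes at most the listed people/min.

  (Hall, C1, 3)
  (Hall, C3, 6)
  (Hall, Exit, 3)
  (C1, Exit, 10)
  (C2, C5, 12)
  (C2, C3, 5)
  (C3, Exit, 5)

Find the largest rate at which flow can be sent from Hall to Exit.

Augment Hall→Exit: bottleneck 3, flow now 3.
Augment Hall→C1→Exit: bottleneck 3, flow now 6.
Augment Hall→C3→Exit: bottleneck 5, flow now 11.
No augmenting path remains; maximum flow = 11.
In the residual graph, reachable from Hall: {Hall, C3}.
Min-cut edges: Hall→C1 (3), Hall→Exit (3), C3→Exit (5); capacity 3 + 3 + 5 = 11.
This cut is saturated, so no flow can exceed 11.

11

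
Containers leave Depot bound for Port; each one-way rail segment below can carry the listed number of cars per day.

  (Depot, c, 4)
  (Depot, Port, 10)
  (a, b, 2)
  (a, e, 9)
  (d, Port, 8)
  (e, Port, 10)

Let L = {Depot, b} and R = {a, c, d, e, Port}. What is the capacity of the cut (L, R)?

Edges leaving {Depot, b}: Depot→c (4), Depot→Port (10).
Cut capacity = 4 + 10 = 14.

14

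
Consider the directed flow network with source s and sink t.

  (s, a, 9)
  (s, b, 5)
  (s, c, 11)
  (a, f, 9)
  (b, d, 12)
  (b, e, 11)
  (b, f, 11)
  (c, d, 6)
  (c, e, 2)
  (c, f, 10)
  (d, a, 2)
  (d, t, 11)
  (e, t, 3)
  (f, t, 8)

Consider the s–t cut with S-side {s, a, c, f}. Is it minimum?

Given cut capacity: 5 + 6 + 2 + 8 = 21.
Augment s→a→f→t: bottleneck 8, flow now 8.
Augment s→b→d→t: bottleneck 5, flow now 13.
Augment s→c→d→t: bottleneck 6, flow now 19.
Augment s→c→e→t: bottleneck 2, flow now 21.
No augmenting path remains; maximum flow = 21.
Cut capacity 21 equals the max flow, so it is a minimum cut.

Yes — it is a minimum cut (capacity 21).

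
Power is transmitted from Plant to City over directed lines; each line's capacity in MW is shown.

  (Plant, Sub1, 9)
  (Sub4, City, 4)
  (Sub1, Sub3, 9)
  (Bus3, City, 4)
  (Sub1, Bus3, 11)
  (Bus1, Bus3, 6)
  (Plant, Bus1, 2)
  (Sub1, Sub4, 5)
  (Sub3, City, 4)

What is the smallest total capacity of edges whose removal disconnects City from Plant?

Augment Plant→Sub1→Bus3→City: bottleneck 4, flow now 4.
Augment Plant→Sub1→Sub3→City: bottleneck 4, flow now 8.
Augment Plant→Sub1→Sub4→City: bottleneck 1, flow now 9.
Augment Plant→Bus1→Bus3→Sub1→Sub4→City: bottleneck 2, flow now 11. (uses reverse residual edge)
No augmenting path remains; maximum flow = 11.
By max-flow min-cut, the minimum cut capacity equals the max flow.
In the residual graph, reachable from Plant: {Plant}.
Min-cut edges: Plant→Sub1 (9), Plant→Bus1 (2); capacity 9 + 2 = 11.

11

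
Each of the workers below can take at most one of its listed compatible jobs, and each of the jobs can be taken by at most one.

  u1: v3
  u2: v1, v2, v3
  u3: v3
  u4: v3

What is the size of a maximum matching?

Unit-capacity flow: source→left, listed edges, right→sink; max matching = max flow.
Augmenting path u1→v3 (+1); matched 1.
Augmenting path u2→v1 (+1); matched 2.
No augmenting path remains; maximum matching = 2.
König certificate: {u2, v3} is a vertex cover of size 2 (every listed pair touches it), so no matching can be larger.

2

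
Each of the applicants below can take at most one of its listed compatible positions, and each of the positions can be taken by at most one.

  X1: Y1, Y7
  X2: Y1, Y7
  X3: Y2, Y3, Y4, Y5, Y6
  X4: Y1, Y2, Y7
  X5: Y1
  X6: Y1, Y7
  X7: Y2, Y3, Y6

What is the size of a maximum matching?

5

Unit-capacity flow: source→left, listed edges, right→sink; max matching = max flow.
Augmenting path X1→Y1 (+1); matched 1.
Augmenting path X2→Y7 (+1); matched 2.
Augmenting path X3→Y2 (+1); matched 3.
Augmenting path X7→Y3 (+1); matched 4.
Augmenting path X4→Y2→X3→Y4 (+1); matched 5.
No augmenting path remains; maximum matching = 5.
König certificate: {X3, X4, X7, Y1, Y7} is a vertex cover of size 5 (every listed pair touches it), so no matching can be larger.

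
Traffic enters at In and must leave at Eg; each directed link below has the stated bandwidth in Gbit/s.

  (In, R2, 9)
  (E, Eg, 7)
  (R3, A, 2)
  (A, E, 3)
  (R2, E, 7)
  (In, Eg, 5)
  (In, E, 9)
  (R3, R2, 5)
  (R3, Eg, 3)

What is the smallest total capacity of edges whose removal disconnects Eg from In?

12

Augment In→Eg: bottleneck 5, flow now 5.
Augment In→E→Eg: bottleneck 7, flow now 12.
No augmenting path remains; maximum flow = 12.
By max-flow min-cut, the minimum cut capacity equals the max flow.
In the residual graph, reachable from In: {In, R2, E}.
Min-cut edges: In→Eg (5), E→Eg (7); capacity 5 + 7 = 12.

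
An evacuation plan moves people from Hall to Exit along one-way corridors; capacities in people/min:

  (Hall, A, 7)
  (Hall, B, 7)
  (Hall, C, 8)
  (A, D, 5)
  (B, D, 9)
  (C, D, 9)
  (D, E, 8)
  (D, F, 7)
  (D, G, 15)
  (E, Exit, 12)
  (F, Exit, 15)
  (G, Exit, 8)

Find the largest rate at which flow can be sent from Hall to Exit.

Augment Hall→A→D→E→Exit: bottleneck 5, flow now 5.
Augment Hall→B→D→E→Exit: bottleneck 3, flow now 8.
Augment Hall→B→D→F→Exit: bottleneck 4, flow now 12.
Augment Hall→C→D→F→Exit: bottleneck 3, flow now 15.
Augment Hall→C→D→G→Exit: bottleneck 5, flow now 20.
No augmenting path remains; maximum flow = 20.
In the residual graph, reachable from Hall: {Hall, A}.
Min-cut edges: Hall→B (7), Hall→C (8), A→D (5); capacity 7 + 8 + 5 = 20.
This cut is saturated, so no flow can exceed 20.

20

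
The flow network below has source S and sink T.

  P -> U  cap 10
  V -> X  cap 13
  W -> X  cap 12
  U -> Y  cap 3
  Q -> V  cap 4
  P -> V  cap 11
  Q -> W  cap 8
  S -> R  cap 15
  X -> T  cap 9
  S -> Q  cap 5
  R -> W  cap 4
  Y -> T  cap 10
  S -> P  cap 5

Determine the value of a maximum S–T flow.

12

Augment S→P→U→Y→T: bottleneck 3, flow now 3.
Augment S→P→V→X→T: bottleneck 2, flow now 5.
Augment S→Q→V→X→T: bottleneck 4, flow now 9.
Augment S→Q→W→X→T: bottleneck 1, flow now 10.
Augment S→R→W→X→T: bottleneck 2, flow now 12.
No augmenting path remains; maximum flow = 12.
In the residual graph, reachable from S: {S, P, Q, R, U, V, W, X}.
Min-cut edges: U→Y (3), X→T (9); capacity 3 + 9 = 12.
This cut is saturated, so no flow can exceed 12.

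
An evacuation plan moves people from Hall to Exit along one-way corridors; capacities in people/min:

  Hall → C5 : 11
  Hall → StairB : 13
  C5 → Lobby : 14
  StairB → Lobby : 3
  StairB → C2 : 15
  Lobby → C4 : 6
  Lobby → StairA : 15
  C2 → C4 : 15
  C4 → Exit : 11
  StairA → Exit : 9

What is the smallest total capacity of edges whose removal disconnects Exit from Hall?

20

Augment Hall→C5→Lobby→C4→Exit: bottleneck 6, flow now 6.
Augment Hall→C5→Lobby→StairA→Exit: bottleneck 5, flow now 11.
Augment Hall→StairB→Lobby→StairA→Exit: bottleneck 3, flow now 14.
Augment Hall→StairB→C2→C4→Exit: bottleneck 5, flow now 19.
Augment Hall→StairB→C2→C4→Lobby→StairA→Exit: bottleneck 1, flow now 20. (uses reverse residual edge)
No augmenting path remains; maximum flow = 20.
By max-flow min-cut, the minimum cut capacity equals the max flow.
In the residual graph, reachable from Hall: {Hall, C5, StairB, Lobby, C2, C4, StairA}.
Min-cut edges: C4→Exit (11), StairA→Exit (9); capacity 11 + 9 = 20.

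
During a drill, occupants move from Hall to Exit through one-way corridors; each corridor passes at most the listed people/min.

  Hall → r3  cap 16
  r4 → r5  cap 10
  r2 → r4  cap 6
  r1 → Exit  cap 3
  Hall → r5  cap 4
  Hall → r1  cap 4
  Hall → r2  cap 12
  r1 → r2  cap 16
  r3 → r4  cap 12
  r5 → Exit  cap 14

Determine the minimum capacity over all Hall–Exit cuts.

Augment Hall→r1→Exit: bottleneck 3, flow now 3.
Augment Hall→r5→Exit: bottleneck 4, flow now 7.
Augment Hall→r2→r4→r5→Exit: bottleneck 6, flow now 13.
Augment Hall→r3→r4→r5→Exit: bottleneck 4, flow now 17.
No augmenting path remains; maximum flow = 17.
By max-flow min-cut, the minimum cut capacity equals the max flow.
In the residual graph, reachable from Hall: {Hall, r1, r2, r3, r4}.
Min-cut edges: Hall→r5 (4), r1→Exit (3), r4→r5 (10); capacity 4 + 3 + 10 = 17.

17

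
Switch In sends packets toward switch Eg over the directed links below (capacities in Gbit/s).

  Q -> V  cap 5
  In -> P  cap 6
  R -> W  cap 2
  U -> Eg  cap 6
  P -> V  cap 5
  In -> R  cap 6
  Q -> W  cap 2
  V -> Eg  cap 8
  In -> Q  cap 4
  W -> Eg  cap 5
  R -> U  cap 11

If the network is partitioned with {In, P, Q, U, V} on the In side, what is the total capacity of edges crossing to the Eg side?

Edges leaving {In, P, Q, U, V}: In→R (6), Q→W (2), U→Eg (6), V→Eg (8).
Cut capacity = 6 + 2 + 6 + 8 = 22.

22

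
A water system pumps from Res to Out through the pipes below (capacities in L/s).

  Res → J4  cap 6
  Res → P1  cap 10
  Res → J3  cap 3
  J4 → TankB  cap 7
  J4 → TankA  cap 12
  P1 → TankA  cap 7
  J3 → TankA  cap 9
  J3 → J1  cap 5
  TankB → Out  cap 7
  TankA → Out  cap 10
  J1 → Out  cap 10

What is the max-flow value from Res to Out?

16

Augment Res→J4→TankB→Out: bottleneck 6, flow now 6.
Augment Res→P1→TankA→Out: bottleneck 7, flow now 13.
Augment Res→J3→TankA→Out: bottleneck 3, flow now 16.
No augmenting path remains; maximum flow = 16.
In the residual graph, reachable from Res: {Res, P1}.
Min-cut edges: Res→J4 (6), Res→J3 (3), P1→TankA (7); capacity 6 + 3 + 7 = 16.
This cut is saturated, so no flow can exceed 16.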